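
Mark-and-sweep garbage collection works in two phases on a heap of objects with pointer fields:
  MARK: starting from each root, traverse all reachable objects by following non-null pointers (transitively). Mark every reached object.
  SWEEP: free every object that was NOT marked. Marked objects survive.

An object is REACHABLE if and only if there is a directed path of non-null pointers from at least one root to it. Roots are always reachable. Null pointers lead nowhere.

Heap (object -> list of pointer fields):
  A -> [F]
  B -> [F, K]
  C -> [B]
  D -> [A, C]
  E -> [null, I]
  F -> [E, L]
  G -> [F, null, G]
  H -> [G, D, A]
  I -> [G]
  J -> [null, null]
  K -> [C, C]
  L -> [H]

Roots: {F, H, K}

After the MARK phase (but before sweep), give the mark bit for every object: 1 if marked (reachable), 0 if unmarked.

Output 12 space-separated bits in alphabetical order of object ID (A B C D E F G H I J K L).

Answer: 1 1 1 1 1 1 1 1 1 0 1 1

Derivation:
Roots: F H K
Mark F: refs=E L, marked=F
Mark H: refs=G D A, marked=F H
Mark K: refs=C C, marked=F H K
Mark E: refs=null I, marked=E F H K
Mark L: refs=H, marked=E F H K L
Mark G: refs=F null G, marked=E F G H K L
Mark D: refs=A C, marked=D E F G H K L
Mark A: refs=F, marked=A D E F G H K L
Mark C: refs=B, marked=A C D E F G H K L
Mark I: refs=G, marked=A C D E F G H I K L
Mark B: refs=F K, marked=A B C D E F G H I K L
Unmarked (collected): J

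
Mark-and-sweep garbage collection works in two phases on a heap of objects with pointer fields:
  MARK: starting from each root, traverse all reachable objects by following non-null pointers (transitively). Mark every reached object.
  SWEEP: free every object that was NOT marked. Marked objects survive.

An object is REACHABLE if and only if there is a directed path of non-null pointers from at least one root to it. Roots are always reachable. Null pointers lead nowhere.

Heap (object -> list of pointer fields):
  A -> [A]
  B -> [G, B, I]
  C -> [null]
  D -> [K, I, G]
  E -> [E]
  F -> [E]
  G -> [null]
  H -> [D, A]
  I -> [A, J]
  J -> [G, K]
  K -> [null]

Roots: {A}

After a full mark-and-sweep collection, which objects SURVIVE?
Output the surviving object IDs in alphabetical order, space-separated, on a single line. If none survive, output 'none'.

Roots: A
Mark A: refs=A, marked=A
Unmarked (collected): B C D E F G H I J K

Answer: A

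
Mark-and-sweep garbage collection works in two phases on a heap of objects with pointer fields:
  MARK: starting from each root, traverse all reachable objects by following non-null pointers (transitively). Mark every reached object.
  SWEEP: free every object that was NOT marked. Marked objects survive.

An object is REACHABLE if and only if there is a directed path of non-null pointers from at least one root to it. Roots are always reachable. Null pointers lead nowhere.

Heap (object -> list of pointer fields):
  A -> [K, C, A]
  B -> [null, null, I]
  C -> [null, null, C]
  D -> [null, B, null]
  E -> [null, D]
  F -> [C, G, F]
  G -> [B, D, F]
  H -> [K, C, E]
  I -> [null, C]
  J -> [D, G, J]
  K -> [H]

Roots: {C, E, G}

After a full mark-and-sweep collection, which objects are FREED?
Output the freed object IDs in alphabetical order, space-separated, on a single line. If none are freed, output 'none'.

Roots: C E G
Mark C: refs=null null C, marked=C
Mark E: refs=null D, marked=C E
Mark G: refs=B D F, marked=C E G
Mark D: refs=null B null, marked=C D E G
Mark B: refs=null null I, marked=B C D E G
Mark F: refs=C G F, marked=B C D E F G
Mark I: refs=null C, marked=B C D E F G I
Unmarked (collected): A H J K

Answer: A H J K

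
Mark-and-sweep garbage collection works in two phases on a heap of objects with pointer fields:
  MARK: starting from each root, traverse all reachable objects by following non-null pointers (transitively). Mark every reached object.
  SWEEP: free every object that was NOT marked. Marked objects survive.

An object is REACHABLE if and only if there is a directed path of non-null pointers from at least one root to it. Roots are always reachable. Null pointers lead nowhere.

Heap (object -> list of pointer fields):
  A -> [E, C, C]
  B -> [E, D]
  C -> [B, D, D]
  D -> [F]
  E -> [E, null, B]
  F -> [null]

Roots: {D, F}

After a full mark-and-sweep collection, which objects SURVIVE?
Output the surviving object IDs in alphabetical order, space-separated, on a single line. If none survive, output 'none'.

Roots: D F
Mark D: refs=F, marked=D
Mark F: refs=null, marked=D F
Unmarked (collected): A B C E

Answer: D F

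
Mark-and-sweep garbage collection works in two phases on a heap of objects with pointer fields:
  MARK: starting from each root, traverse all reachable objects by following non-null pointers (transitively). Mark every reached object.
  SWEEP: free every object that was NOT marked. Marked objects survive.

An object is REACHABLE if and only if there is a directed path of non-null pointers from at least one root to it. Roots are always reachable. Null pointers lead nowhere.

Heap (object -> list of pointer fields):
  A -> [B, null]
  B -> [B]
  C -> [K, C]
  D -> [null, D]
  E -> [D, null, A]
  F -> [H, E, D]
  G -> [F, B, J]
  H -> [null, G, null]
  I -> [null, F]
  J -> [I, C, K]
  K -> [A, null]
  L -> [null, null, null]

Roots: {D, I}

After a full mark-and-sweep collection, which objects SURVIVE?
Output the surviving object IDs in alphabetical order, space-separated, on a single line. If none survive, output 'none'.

Answer: A B C D E F G H I J K

Derivation:
Roots: D I
Mark D: refs=null D, marked=D
Mark I: refs=null F, marked=D I
Mark F: refs=H E D, marked=D F I
Mark H: refs=null G null, marked=D F H I
Mark E: refs=D null A, marked=D E F H I
Mark G: refs=F B J, marked=D E F G H I
Mark A: refs=B null, marked=A D E F G H I
Mark B: refs=B, marked=A B D E F G H I
Mark J: refs=I C K, marked=A B D E F G H I J
Mark C: refs=K C, marked=A B C D E F G H I J
Mark K: refs=A null, marked=A B C D E F G H I J K
Unmarked (collected): L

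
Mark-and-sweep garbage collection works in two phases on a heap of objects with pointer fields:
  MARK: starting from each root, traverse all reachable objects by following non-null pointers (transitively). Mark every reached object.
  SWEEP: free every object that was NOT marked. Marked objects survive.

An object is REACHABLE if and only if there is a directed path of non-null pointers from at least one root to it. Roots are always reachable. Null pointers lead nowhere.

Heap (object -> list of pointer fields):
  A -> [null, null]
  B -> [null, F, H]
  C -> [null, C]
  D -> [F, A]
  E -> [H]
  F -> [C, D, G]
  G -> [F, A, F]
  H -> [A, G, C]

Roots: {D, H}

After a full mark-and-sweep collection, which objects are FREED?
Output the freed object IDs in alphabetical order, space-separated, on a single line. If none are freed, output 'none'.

Roots: D H
Mark D: refs=F A, marked=D
Mark H: refs=A G C, marked=D H
Mark F: refs=C D G, marked=D F H
Mark A: refs=null null, marked=A D F H
Mark G: refs=F A F, marked=A D F G H
Mark C: refs=null C, marked=A C D F G H
Unmarked (collected): B E

Answer: B E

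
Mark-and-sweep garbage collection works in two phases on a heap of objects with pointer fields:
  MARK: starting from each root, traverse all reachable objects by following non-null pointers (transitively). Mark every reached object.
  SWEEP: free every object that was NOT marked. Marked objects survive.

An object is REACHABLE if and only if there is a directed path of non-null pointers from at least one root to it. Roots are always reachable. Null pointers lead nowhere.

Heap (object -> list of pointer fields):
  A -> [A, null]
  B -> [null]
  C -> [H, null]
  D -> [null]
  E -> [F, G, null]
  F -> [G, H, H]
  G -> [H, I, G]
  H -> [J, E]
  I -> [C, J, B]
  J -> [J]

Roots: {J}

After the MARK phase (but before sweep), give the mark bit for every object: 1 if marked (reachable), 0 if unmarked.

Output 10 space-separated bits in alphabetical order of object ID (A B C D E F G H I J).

Roots: J
Mark J: refs=J, marked=J
Unmarked (collected): A B C D E F G H I

Answer: 0 0 0 0 0 0 0 0 0 1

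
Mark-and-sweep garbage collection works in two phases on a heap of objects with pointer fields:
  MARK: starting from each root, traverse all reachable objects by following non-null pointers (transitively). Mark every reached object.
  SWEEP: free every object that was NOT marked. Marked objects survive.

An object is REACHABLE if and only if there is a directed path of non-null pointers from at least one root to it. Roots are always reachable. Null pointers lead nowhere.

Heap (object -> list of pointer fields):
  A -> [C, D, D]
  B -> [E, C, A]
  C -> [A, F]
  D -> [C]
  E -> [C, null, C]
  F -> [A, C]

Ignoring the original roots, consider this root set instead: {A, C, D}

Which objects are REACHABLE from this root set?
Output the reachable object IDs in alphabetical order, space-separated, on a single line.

Roots: A C D
Mark A: refs=C D D, marked=A
Mark C: refs=A F, marked=A C
Mark D: refs=C, marked=A C D
Mark F: refs=A C, marked=A C D F
Unmarked (collected): B E

Answer: A C D F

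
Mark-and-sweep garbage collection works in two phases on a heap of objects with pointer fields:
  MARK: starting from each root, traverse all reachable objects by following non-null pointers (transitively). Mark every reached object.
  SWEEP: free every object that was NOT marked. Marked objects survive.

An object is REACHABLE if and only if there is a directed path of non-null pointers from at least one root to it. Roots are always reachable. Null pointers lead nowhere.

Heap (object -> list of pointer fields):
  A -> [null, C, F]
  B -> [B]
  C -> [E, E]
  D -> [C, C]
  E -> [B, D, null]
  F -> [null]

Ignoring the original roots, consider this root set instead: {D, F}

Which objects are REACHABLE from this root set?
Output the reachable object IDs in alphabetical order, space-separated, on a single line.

Roots: D F
Mark D: refs=C C, marked=D
Mark F: refs=null, marked=D F
Mark C: refs=E E, marked=C D F
Mark E: refs=B D null, marked=C D E F
Mark B: refs=B, marked=B C D E F
Unmarked (collected): A

Answer: B C D E F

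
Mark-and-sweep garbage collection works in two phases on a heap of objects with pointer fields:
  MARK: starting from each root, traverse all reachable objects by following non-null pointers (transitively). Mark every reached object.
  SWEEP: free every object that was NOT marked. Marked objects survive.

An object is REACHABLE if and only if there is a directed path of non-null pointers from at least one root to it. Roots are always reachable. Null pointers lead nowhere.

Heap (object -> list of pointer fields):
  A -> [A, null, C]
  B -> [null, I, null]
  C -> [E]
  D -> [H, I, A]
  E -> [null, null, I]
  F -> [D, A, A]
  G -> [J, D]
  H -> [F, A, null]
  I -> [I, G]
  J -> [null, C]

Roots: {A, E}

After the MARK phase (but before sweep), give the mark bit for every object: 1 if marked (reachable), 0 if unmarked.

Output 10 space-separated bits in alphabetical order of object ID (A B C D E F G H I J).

Answer: 1 0 1 1 1 1 1 1 1 1

Derivation:
Roots: A E
Mark A: refs=A null C, marked=A
Mark E: refs=null null I, marked=A E
Mark C: refs=E, marked=A C E
Mark I: refs=I G, marked=A C E I
Mark G: refs=J D, marked=A C E G I
Mark J: refs=null C, marked=A C E G I J
Mark D: refs=H I A, marked=A C D E G I J
Mark H: refs=F A null, marked=A C D E G H I J
Mark F: refs=D A A, marked=A C D E F G H I J
Unmarked (collected): B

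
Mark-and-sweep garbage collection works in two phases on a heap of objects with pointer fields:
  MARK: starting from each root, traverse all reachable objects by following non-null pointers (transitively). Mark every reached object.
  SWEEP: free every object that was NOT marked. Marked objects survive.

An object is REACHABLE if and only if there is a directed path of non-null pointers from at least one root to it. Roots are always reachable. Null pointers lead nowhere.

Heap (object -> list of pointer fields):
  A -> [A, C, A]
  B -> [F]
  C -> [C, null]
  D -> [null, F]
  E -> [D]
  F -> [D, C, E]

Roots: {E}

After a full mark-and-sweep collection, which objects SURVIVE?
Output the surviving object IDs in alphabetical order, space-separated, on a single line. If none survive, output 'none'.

Roots: E
Mark E: refs=D, marked=E
Mark D: refs=null F, marked=D E
Mark F: refs=D C E, marked=D E F
Mark C: refs=C null, marked=C D E F
Unmarked (collected): A B

Answer: C D E F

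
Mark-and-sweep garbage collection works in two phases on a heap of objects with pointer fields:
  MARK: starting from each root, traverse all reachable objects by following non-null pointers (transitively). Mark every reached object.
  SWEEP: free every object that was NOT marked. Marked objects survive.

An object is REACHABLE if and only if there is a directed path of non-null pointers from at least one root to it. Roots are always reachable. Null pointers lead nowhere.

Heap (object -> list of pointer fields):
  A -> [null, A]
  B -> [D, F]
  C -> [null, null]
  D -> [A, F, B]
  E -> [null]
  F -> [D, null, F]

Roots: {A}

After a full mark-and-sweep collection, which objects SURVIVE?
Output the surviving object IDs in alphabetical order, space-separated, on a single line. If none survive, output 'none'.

Answer: A

Derivation:
Roots: A
Mark A: refs=null A, marked=A
Unmarked (collected): B C D E F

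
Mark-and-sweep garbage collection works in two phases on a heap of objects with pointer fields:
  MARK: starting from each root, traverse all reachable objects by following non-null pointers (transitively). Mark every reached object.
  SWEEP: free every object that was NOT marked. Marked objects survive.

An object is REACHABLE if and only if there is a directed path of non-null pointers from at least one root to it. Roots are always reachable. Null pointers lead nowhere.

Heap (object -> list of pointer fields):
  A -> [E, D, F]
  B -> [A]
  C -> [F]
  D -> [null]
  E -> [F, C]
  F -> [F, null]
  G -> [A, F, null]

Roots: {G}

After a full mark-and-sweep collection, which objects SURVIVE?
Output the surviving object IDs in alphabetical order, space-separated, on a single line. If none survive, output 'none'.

Roots: G
Mark G: refs=A F null, marked=G
Mark A: refs=E D F, marked=A G
Mark F: refs=F null, marked=A F G
Mark E: refs=F C, marked=A E F G
Mark D: refs=null, marked=A D E F G
Mark C: refs=F, marked=A C D E F G
Unmarked (collected): B

Answer: A C D E F G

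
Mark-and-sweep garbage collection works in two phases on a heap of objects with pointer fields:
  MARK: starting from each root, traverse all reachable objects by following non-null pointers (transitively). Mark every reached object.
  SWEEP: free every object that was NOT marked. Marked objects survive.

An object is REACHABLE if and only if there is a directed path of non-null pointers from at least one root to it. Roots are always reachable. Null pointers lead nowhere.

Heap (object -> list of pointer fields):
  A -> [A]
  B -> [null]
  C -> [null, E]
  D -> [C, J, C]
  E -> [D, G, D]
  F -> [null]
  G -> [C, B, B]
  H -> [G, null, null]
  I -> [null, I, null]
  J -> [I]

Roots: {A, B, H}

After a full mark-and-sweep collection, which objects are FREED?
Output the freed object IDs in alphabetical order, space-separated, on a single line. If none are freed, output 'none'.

Answer: F

Derivation:
Roots: A B H
Mark A: refs=A, marked=A
Mark B: refs=null, marked=A B
Mark H: refs=G null null, marked=A B H
Mark G: refs=C B B, marked=A B G H
Mark C: refs=null E, marked=A B C G H
Mark E: refs=D G D, marked=A B C E G H
Mark D: refs=C J C, marked=A B C D E G H
Mark J: refs=I, marked=A B C D E G H J
Mark I: refs=null I null, marked=A B C D E G H I J
Unmarked (collected): F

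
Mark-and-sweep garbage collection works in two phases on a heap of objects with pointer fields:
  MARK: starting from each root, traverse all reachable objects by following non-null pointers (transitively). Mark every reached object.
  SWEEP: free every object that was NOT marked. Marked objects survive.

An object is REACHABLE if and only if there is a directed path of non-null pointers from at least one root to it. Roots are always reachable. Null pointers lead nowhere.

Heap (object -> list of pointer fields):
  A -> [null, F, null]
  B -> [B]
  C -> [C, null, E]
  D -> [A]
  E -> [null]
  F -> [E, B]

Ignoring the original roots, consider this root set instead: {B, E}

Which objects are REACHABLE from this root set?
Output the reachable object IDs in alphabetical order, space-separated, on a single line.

Answer: B E

Derivation:
Roots: B E
Mark B: refs=B, marked=B
Mark E: refs=null, marked=B E
Unmarked (collected): A C D F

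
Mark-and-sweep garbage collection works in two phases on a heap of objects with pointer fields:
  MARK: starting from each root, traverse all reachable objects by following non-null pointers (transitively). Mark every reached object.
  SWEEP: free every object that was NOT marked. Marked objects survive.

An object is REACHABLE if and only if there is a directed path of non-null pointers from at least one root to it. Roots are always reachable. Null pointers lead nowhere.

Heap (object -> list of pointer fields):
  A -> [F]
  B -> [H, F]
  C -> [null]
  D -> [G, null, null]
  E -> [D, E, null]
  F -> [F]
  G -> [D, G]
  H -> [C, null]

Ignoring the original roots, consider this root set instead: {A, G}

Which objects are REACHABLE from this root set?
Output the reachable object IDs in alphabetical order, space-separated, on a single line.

Roots: A G
Mark A: refs=F, marked=A
Mark G: refs=D G, marked=A G
Mark F: refs=F, marked=A F G
Mark D: refs=G null null, marked=A D F G
Unmarked (collected): B C E H

Answer: A D F G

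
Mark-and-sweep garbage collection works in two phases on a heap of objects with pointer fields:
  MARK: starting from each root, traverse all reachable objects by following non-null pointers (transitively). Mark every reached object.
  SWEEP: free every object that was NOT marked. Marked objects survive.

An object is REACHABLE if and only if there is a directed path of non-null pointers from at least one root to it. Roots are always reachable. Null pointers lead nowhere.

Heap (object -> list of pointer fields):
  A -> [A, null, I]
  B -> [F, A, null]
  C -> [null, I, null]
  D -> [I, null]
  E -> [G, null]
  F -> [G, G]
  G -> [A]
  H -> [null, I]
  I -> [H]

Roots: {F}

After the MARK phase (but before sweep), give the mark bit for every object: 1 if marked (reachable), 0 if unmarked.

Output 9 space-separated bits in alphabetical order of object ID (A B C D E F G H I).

Roots: F
Mark F: refs=G G, marked=F
Mark G: refs=A, marked=F G
Mark A: refs=A null I, marked=A F G
Mark I: refs=H, marked=A F G I
Mark H: refs=null I, marked=A F G H I
Unmarked (collected): B C D E

Answer: 1 0 0 0 0 1 1 1 1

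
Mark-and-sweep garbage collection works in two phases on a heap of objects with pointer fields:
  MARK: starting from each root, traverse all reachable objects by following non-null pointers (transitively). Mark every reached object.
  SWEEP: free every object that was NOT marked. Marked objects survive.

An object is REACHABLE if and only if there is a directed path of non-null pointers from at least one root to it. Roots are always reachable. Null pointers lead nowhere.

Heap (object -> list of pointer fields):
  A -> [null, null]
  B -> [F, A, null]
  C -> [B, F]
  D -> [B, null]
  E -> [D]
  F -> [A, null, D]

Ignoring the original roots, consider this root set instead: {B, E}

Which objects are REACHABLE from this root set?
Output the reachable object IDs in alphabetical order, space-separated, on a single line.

Answer: A B D E F

Derivation:
Roots: B E
Mark B: refs=F A null, marked=B
Mark E: refs=D, marked=B E
Mark F: refs=A null D, marked=B E F
Mark A: refs=null null, marked=A B E F
Mark D: refs=B null, marked=A B D E F
Unmarked (collected): C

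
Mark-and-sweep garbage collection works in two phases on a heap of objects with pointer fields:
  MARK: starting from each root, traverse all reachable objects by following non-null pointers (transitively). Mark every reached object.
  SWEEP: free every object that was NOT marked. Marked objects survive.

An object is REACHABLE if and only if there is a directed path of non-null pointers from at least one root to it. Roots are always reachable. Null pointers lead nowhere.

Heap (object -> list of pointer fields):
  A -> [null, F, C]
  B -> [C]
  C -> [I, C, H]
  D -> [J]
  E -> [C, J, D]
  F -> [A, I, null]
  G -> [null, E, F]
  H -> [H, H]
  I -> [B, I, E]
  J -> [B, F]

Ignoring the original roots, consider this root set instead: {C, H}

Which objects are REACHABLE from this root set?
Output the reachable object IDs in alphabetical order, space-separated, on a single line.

Answer: A B C D E F H I J

Derivation:
Roots: C H
Mark C: refs=I C H, marked=C
Mark H: refs=H H, marked=C H
Mark I: refs=B I E, marked=C H I
Mark B: refs=C, marked=B C H I
Mark E: refs=C J D, marked=B C E H I
Mark J: refs=B F, marked=B C E H I J
Mark D: refs=J, marked=B C D E H I J
Mark F: refs=A I null, marked=B C D E F H I J
Mark A: refs=null F C, marked=A B C D E F H I J
Unmarked (collected): G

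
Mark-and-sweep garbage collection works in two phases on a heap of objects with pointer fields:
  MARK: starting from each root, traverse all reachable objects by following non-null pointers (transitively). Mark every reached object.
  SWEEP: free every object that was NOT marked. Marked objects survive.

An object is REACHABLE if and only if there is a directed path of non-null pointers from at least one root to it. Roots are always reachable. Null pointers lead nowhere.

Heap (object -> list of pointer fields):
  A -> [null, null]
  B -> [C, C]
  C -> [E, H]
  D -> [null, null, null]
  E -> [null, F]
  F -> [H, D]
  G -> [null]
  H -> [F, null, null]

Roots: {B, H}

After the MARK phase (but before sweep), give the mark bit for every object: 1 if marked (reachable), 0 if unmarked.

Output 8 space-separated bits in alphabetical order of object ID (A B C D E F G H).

Answer: 0 1 1 1 1 1 0 1

Derivation:
Roots: B H
Mark B: refs=C C, marked=B
Mark H: refs=F null null, marked=B H
Mark C: refs=E H, marked=B C H
Mark F: refs=H D, marked=B C F H
Mark E: refs=null F, marked=B C E F H
Mark D: refs=null null null, marked=B C D E F H
Unmarked (collected): A G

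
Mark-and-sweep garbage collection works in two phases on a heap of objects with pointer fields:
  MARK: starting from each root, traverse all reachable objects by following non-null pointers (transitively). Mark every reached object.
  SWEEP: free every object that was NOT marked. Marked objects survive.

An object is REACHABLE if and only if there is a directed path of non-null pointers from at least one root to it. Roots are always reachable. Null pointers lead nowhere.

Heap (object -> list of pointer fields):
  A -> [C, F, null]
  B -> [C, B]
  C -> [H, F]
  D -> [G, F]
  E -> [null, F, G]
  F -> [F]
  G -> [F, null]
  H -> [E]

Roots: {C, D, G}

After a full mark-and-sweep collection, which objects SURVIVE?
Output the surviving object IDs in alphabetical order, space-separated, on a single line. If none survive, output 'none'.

Answer: C D E F G H

Derivation:
Roots: C D G
Mark C: refs=H F, marked=C
Mark D: refs=G F, marked=C D
Mark G: refs=F null, marked=C D G
Mark H: refs=E, marked=C D G H
Mark F: refs=F, marked=C D F G H
Mark E: refs=null F G, marked=C D E F G H
Unmarked (collected): A B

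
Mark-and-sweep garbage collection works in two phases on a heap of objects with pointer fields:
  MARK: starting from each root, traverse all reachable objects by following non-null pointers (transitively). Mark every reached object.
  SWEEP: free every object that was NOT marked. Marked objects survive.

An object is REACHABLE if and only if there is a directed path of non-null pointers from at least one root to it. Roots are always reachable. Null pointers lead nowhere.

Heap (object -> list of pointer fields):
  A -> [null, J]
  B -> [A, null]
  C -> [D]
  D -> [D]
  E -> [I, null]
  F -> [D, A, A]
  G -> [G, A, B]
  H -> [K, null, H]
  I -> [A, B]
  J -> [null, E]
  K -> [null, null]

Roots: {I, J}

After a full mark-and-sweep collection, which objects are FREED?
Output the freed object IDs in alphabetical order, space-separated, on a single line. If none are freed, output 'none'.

Roots: I J
Mark I: refs=A B, marked=I
Mark J: refs=null E, marked=I J
Mark A: refs=null J, marked=A I J
Mark B: refs=A null, marked=A B I J
Mark E: refs=I null, marked=A B E I J
Unmarked (collected): C D F G H K

Answer: C D F G H K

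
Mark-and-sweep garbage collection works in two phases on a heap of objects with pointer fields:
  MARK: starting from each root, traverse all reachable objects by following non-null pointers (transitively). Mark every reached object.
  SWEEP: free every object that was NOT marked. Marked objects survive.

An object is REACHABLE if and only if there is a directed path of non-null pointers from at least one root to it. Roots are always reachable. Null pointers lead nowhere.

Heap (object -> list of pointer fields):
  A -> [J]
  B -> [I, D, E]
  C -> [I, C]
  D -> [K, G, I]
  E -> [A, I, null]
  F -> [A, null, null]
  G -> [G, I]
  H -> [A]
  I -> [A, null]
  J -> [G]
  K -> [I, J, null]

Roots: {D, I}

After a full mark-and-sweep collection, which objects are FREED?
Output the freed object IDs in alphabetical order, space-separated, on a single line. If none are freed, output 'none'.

Roots: D I
Mark D: refs=K G I, marked=D
Mark I: refs=A null, marked=D I
Mark K: refs=I J null, marked=D I K
Mark G: refs=G I, marked=D G I K
Mark A: refs=J, marked=A D G I K
Mark J: refs=G, marked=A D G I J K
Unmarked (collected): B C E F H

Answer: B C E F H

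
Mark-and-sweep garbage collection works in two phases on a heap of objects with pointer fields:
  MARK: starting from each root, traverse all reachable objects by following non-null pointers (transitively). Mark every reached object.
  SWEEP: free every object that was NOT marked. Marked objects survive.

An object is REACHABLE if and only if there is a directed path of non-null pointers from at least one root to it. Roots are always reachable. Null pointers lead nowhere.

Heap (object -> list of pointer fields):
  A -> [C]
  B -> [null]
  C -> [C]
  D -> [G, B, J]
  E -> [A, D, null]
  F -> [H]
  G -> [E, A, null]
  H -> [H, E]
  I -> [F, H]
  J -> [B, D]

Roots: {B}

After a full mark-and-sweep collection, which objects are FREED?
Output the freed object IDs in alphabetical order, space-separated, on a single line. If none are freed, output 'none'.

Roots: B
Mark B: refs=null, marked=B
Unmarked (collected): A C D E F G H I J

Answer: A C D E F G H I J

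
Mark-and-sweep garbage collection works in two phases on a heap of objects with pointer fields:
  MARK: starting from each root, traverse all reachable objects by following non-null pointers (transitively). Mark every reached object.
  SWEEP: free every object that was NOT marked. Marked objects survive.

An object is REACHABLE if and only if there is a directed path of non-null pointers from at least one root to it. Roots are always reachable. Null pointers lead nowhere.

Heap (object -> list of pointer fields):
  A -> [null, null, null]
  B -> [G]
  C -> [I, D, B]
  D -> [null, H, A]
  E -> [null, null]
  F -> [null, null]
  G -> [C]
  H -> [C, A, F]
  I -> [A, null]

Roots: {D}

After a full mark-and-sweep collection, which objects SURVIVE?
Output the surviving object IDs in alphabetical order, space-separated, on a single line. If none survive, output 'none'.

Roots: D
Mark D: refs=null H A, marked=D
Mark H: refs=C A F, marked=D H
Mark A: refs=null null null, marked=A D H
Mark C: refs=I D B, marked=A C D H
Mark F: refs=null null, marked=A C D F H
Mark I: refs=A null, marked=A C D F H I
Mark B: refs=G, marked=A B C D F H I
Mark G: refs=C, marked=A B C D F G H I
Unmarked (collected): E

Answer: A B C D F G H I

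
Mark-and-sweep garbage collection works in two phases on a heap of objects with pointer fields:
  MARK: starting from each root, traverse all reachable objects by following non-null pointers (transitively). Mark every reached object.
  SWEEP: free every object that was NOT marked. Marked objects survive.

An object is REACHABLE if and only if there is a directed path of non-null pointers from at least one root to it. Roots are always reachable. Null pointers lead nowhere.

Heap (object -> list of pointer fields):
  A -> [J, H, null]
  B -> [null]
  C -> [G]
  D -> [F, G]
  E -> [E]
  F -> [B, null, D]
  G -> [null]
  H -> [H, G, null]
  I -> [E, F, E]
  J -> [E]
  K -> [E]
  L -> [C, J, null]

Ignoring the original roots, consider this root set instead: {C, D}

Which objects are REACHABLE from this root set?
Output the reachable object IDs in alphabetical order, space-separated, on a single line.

Roots: C D
Mark C: refs=G, marked=C
Mark D: refs=F G, marked=C D
Mark G: refs=null, marked=C D G
Mark F: refs=B null D, marked=C D F G
Mark B: refs=null, marked=B C D F G
Unmarked (collected): A E H I J K L

Answer: B C D F G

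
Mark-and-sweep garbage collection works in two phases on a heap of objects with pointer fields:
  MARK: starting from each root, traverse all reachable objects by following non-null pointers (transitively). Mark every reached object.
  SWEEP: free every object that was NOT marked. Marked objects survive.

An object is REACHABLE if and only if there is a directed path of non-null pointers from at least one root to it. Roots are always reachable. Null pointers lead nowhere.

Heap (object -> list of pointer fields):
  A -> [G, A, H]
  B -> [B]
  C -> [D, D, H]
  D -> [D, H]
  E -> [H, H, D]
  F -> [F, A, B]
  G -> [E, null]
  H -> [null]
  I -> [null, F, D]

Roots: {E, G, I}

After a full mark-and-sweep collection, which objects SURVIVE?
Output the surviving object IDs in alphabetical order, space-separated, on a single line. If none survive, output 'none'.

Roots: E G I
Mark E: refs=H H D, marked=E
Mark G: refs=E null, marked=E G
Mark I: refs=null F D, marked=E G I
Mark H: refs=null, marked=E G H I
Mark D: refs=D H, marked=D E G H I
Mark F: refs=F A B, marked=D E F G H I
Mark A: refs=G A H, marked=A D E F G H I
Mark B: refs=B, marked=A B D E F G H I
Unmarked (collected): C

Answer: A B D E F G H I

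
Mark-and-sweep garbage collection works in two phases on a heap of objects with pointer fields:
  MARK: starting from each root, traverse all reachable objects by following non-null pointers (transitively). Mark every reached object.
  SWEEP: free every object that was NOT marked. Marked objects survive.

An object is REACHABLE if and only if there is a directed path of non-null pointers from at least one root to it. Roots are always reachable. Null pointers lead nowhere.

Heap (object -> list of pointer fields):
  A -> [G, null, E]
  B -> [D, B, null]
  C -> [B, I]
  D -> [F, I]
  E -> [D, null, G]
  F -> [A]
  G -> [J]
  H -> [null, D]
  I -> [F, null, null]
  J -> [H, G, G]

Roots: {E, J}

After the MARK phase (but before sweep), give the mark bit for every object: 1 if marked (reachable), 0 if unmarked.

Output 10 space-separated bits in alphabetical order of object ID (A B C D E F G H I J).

Answer: 1 0 0 1 1 1 1 1 1 1

Derivation:
Roots: E J
Mark E: refs=D null G, marked=E
Mark J: refs=H G G, marked=E J
Mark D: refs=F I, marked=D E J
Mark G: refs=J, marked=D E G J
Mark H: refs=null D, marked=D E G H J
Mark F: refs=A, marked=D E F G H J
Mark I: refs=F null null, marked=D E F G H I J
Mark A: refs=G null E, marked=A D E F G H I J
Unmarked (collected): B C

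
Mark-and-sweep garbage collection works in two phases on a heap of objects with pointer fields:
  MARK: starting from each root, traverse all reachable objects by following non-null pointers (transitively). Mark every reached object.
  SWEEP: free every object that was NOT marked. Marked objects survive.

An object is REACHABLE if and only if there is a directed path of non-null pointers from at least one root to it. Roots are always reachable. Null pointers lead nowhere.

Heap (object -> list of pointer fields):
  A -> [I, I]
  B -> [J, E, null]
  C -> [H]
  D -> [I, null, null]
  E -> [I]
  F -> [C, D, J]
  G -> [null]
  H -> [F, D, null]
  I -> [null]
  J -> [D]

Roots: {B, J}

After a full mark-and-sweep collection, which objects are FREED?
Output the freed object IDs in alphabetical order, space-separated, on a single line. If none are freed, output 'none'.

Answer: A C F G H

Derivation:
Roots: B J
Mark B: refs=J E null, marked=B
Mark J: refs=D, marked=B J
Mark E: refs=I, marked=B E J
Mark D: refs=I null null, marked=B D E J
Mark I: refs=null, marked=B D E I J
Unmarked (collected): A C F G H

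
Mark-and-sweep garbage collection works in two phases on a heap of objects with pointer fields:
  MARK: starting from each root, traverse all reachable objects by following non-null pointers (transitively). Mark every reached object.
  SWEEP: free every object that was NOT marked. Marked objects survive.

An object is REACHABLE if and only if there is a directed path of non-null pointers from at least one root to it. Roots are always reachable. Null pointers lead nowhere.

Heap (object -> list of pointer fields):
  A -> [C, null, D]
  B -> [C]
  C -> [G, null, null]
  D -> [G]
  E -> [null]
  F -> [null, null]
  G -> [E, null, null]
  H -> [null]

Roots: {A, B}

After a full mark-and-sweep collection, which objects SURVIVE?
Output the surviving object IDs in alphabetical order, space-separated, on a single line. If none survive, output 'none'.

Answer: A B C D E G

Derivation:
Roots: A B
Mark A: refs=C null D, marked=A
Mark B: refs=C, marked=A B
Mark C: refs=G null null, marked=A B C
Mark D: refs=G, marked=A B C D
Mark G: refs=E null null, marked=A B C D G
Mark E: refs=null, marked=A B C D E G
Unmarked (collected): F H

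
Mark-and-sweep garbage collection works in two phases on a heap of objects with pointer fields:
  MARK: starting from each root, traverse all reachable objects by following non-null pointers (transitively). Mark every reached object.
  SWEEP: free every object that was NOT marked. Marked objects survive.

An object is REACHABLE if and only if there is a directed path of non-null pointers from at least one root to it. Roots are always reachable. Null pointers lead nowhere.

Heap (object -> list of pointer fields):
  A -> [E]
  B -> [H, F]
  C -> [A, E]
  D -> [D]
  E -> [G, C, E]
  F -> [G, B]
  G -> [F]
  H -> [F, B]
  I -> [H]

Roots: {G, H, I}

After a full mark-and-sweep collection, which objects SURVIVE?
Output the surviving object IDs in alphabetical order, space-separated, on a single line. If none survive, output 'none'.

Answer: B F G H I

Derivation:
Roots: G H I
Mark G: refs=F, marked=G
Mark H: refs=F B, marked=G H
Mark I: refs=H, marked=G H I
Mark F: refs=G B, marked=F G H I
Mark B: refs=H F, marked=B F G H I
Unmarked (collected): A C D E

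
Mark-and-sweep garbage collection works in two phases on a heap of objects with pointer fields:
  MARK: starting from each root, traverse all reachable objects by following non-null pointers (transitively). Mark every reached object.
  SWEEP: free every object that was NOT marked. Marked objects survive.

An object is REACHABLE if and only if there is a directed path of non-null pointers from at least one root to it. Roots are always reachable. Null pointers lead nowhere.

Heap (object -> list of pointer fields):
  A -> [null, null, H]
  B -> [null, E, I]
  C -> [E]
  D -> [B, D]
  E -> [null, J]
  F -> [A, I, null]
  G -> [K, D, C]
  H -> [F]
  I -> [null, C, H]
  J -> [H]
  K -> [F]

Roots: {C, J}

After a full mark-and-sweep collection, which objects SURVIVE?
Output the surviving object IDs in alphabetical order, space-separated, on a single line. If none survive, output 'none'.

Roots: C J
Mark C: refs=E, marked=C
Mark J: refs=H, marked=C J
Mark E: refs=null J, marked=C E J
Mark H: refs=F, marked=C E H J
Mark F: refs=A I null, marked=C E F H J
Mark A: refs=null null H, marked=A C E F H J
Mark I: refs=null C H, marked=A C E F H I J
Unmarked (collected): B D G K

Answer: A C E F H I J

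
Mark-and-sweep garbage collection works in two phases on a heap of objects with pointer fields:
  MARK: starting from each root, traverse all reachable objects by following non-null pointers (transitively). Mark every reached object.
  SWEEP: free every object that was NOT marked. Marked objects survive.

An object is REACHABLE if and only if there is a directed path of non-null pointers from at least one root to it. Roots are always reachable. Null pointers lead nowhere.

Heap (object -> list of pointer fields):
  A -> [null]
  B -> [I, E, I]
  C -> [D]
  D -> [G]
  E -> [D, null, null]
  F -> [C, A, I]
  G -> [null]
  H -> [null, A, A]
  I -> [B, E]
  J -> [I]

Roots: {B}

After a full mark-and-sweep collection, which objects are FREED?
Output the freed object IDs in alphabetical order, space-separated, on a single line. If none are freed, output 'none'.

Answer: A C F H J

Derivation:
Roots: B
Mark B: refs=I E I, marked=B
Mark I: refs=B E, marked=B I
Mark E: refs=D null null, marked=B E I
Mark D: refs=G, marked=B D E I
Mark G: refs=null, marked=B D E G I
Unmarked (collected): A C F H J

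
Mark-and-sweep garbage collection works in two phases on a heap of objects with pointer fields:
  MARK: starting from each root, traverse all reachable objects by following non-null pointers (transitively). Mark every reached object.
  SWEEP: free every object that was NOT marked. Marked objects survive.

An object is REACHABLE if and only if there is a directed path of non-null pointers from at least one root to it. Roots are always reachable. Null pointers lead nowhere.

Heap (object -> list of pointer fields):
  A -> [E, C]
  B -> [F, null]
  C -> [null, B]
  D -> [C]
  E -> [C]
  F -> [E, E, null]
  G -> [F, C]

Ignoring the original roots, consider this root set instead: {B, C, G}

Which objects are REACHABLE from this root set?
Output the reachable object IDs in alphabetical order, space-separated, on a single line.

Roots: B C G
Mark B: refs=F null, marked=B
Mark C: refs=null B, marked=B C
Mark G: refs=F C, marked=B C G
Mark F: refs=E E null, marked=B C F G
Mark E: refs=C, marked=B C E F G
Unmarked (collected): A D

Answer: B C E F G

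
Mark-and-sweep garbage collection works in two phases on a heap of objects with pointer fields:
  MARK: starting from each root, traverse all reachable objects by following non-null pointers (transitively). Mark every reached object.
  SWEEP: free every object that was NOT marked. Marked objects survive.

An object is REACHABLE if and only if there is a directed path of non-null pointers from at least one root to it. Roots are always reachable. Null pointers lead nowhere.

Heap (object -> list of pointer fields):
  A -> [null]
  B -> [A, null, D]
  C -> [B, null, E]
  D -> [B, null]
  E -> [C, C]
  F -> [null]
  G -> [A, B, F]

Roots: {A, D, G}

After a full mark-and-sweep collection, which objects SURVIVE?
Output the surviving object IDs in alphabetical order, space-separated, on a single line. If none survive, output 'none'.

Roots: A D G
Mark A: refs=null, marked=A
Mark D: refs=B null, marked=A D
Mark G: refs=A B F, marked=A D G
Mark B: refs=A null D, marked=A B D G
Mark F: refs=null, marked=A B D F G
Unmarked (collected): C E

Answer: A B D F G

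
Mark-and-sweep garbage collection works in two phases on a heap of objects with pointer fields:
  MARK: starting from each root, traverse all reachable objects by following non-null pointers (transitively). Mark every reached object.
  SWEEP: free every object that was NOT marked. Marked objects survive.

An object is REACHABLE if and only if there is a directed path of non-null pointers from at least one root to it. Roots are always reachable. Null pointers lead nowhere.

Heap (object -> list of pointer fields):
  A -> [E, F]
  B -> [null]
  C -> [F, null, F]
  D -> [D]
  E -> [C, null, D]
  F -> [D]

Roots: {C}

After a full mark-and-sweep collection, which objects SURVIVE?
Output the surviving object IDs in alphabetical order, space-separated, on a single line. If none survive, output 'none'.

Roots: C
Mark C: refs=F null F, marked=C
Mark F: refs=D, marked=C F
Mark D: refs=D, marked=C D F
Unmarked (collected): A B E

Answer: C D F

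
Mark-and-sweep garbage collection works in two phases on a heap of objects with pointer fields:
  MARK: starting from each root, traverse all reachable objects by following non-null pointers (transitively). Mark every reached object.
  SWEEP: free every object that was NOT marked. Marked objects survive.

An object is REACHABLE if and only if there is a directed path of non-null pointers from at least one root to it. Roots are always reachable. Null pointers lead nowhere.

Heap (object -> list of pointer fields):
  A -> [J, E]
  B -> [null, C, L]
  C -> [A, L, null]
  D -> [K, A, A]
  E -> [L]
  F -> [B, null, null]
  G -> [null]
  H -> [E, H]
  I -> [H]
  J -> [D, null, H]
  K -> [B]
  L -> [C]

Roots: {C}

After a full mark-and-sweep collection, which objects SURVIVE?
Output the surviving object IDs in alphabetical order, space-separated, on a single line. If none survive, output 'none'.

Answer: A B C D E H J K L

Derivation:
Roots: C
Mark C: refs=A L null, marked=C
Mark A: refs=J E, marked=A C
Mark L: refs=C, marked=A C L
Mark J: refs=D null H, marked=A C J L
Mark E: refs=L, marked=A C E J L
Mark D: refs=K A A, marked=A C D E J L
Mark H: refs=E H, marked=A C D E H J L
Mark K: refs=B, marked=A C D E H J K L
Mark B: refs=null C L, marked=A B C D E H J K L
Unmarked (collected): F G I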